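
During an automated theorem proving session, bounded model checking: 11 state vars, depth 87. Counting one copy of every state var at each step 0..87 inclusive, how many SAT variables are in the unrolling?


BMC unrolls to depth k, creating one copy of each state var for steps 0..k.
Step count = 87 + 1 = 88 (steps 0 through 87)
Vars per step = 11
Total = 11 * 88 = 968

968


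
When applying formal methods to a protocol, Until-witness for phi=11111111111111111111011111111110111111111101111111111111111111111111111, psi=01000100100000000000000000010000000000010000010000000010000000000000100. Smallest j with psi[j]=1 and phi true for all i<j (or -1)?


(phi U psi) at 0: need smallest j with psi[j]=1 and phi[i]=1 for all i in [0,j).
Scan from step 0:
  step 0: phi=1, psi=0 -> continue
  step 1: psi=1 and phi held for [0,1) -> witness found
Witness step = 1

1


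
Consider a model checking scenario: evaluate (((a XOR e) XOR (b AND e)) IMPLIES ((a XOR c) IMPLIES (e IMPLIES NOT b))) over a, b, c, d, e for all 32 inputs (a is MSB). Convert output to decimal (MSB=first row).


Formula: (((a XOR e) XOR (b AND e)) IMPLIES ((a XOR c) IMPLIES (e IMPLIES NOT b))) over a, b, c, d, e (32 rows)
Evaluate each row (bits = a,b,c,d,e, MSB first):
  row 0 [00000]: (((0 XOR 0) XOR (0 AND 0)) IMPLIES ((0 XOR 0) IMPLIES (0 IMPLIES NOT 0))) -> 1
  row 1 [00001]: (((0 XOR 1) XOR (0 AND 1)) IMPLIES ((0 XOR 0) IMPLIES (1 IMPLIES NOT 0))) -> 1
  row 2 [00010]: (((0 XOR 0) XOR (0 AND 0)) IMPLIES ((0 XOR 0) IMPLIES (0 IMPLIES NOT 0))) -> 1
  row 3 [00011]: (((0 XOR 1) XOR (0 AND 1)) IMPLIES ((0 XOR 0) IMPLIES (1 IMPLIES NOT 0))) -> 1
  row 4 [00100]: (((0 XOR 0) XOR (0 AND 0)) IMPLIES ((0 XOR 1) IMPLIES (0 IMPLIES NOT 0))) -> 1
  row 5 [00101]: (((0 XOR 1) XOR (0 AND 1)) IMPLIES ((0 XOR 1) IMPLIES (1 IMPLIES NOT 0))) -> 1
  row 6 [00110]: (((0 XOR 0) XOR (0 AND 0)) IMPLIES ((0 XOR 1) IMPLIES (0 IMPLIES NOT 0))) -> 1
  row 7 [00111]: (((0 XOR 1) XOR (0 AND 1)) IMPLIES ((0 XOR 1) IMPLIES (1 IMPLIES NOT 0))) -> 1
  row 8 [01000]: (((0 XOR 0) XOR (1 AND 0)) IMPLIES ((0 XOR 0) IMPLIES (0 IMPLIES NOT 1))) -> 1
  row 9 [01001]: (((0 XOR 1) XOR (1 AND 1)) IMPLIES ((0 XOR 0) IMPLIES (1 IMPLIES NOT 1))) -> 1
  row 10 [01010]: (((0 XOR 0) XOR (1 AND 0)) IMPLIES ((0 XOR 0) IMPLIES (0 IMPLIES NOT 1))) -> 1
  row 11 [01011]: (((0 XOR 1) XOR (1 AND 1)) IMPLIES ((0 XOR 0) IMPLIES (1 IMPLIES NOT 1))) -> 1
  row 12 [01100]: (((0 XOR 0) XOR (1 AND 0)) IMPLIES ((0 XOR 1) IMPLIES (0 IMPLIES NOT 1))) -> 1
  row 13 [01101]: (((0 XOR 1) XOR (1 AND 1)) IMPLIES ((0 XOR 1) IMPLIES (1 IMPLIES NOT 1))) -> 1
  row 14 [01110]: (((0 XOR 0) XOR (1 AND 0)) IMPLIES ((0 XOR 1) IMPLIES (0 IMPLIES NOT 1))) -> 1
  row 15 [01111]: (((0 XOR 1) XOR (1 AND 1)) IMPLIES ((0 XOR 1) IMPLIES (1 IMPLIES NOT 1))) -> 1
  row 16 [10000]: (((1 XOR 0) XOR (0 AND 0)) IMPLIES ((1 XOR 0) IMPLIES (0 IMPLIES NOT 0))) -> 1
  row 17 [10001]: (((1 XOR 1) XOR (0 AND 1)) IMPLIES ((1 XOR 0) IMPLIES (1 IMPLIES NOT 0))) -> 1
  row 18 [10010]: (((1 XOR 0) XOR (0 AND 0)) IMPLIES ((1 XOR 0) IMPLIES (0 IMPLIES NOT 0))) -> 1
  row 19 [10011]: (((1 XOR 1) XOR (0 AND 1)) IMPLIES ((1 XOR 0) IMPLIES (1 IMPLIES NOT 0))) -> 1
  row 20 [10100]: (((1 XOR 0) XOR (0 AND 0)) IMPLIES ((1 XOR 1) IMPLIES (0 IMPLIES NOT 0))) -> 1
  row 21 [10101]: (((1 XOR 1) XOR (0 AND 1)) IMPLIES ((1 XOR 1) IMPLIES (1 IMPLIES NOT 0))) -> 1
  row 22 [10110]: (((1 XOR 0) XOR (0 AND 0)) IMPLIES ((1 XOR 1) IMPLIES (0 IMPLIES NOT 0))) -> 1
  row 23 [10111]: (((1 XOR 1) XOR (0 AND 1)) IMPLIES ((1 XOR 1) IMPLIES (1 IMPLIES NOT 0))) -> 1
  row 24 [11000]: (((1 XOR 0) XOR (1 AND 0)) IMPLIES ((1 XOR 0) IMPLIES (0 IMPLIES NOT 1))) -> 1
  row 25 [11001]: (((1 XOR 1) XOR (1 AND 1)) IMPLIES ((1 XOR 0) IMPLIES (1 IMPLIES NOT 1))) -> 0
  row 26 [11010]: (((1 XOR 0) XOR (1 AND 0)) IMPLIES ((1 XOR 0) IMPLIES (0 IMPLIES NOT 1))) -> 1
  row 27 [11011]: (((1 XOR 1) XOR (1 AND 1)) IMPLIES ((1 XOR 0) IMPLIES (1 IMPLIES NOT 1))) -> 0
  row 28 [11100]: (((1 XOR 0) XOR (1 AND 0)) IMPLIES ((1 XOR 1) IMPLIES (0 IMPLIES NOT 1))) -> 1
  row 29 [11101]: (((1 XOR 1) XOR (1 AND 1)) IMPLIES ((1 XOR 1) IMPLIES (1 IMPLIES NOT 1))) -> 1
  row 30 [11110]: (((1 XOR 0) XOR (1 AND 0)) IMPLIES ((1 XOR 1) IMPLIES (0 IMPLIES NOT 1))) -> 1
  row 31 [11111]: (((1 XOR 1) XOR (1 AND 1)) IMPLIES ((1 XOR 1) IMPLIES (1 IMPLIES NOT 1))) -> 1
Full result column, 4 rows per line (a,b,c fixed per line; d,e runs 00..11 left to right):
  rows 0-3 [a,b,c=000]: 1111  = hex F
  rows 4-7 [a,b,c=001]: 1111  = hex F
  rows 8-11 [a,b,c=010]: 1111  = hex F
  rows 12-15 [a,b,c=011]: 1111  = hex F
  rows 16-19 [a,b,c=100]: 1111  = hex F
  rows 20-23 [a,b,c=101]: 1111  = hex F
  rows 24-27 [a,b,c=110]: 1010  = hex A
  rows 28-31 [a,b,c=111]: 1111  = hex F
Output column (row 0 .. row 31) = 11111111111111111111111110101111
Output column grouped in 4s = 1111 1111 1111 1111 1111 1111 1010 1111 = 0xFFFFFFAF
Convert to decimal digit by digit (value = value*16 + digit):
  F -> 15
  15*16 + 15 (F) = 255
  255*16 + 15 (F) = 4095
  4095*16 + 15 (F) = 65535
  65535*16 + 15 (F) = 1048575
  1048575*16 + 15 (F) = 16777215
  16777215*16 + 10 (A) = 268435450
  268435450*16 + 15 (F) = 4294967215
Decimal = 4294967215

4294967215


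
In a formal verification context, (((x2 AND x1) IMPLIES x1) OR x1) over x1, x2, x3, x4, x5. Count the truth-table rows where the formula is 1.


Formula: (((x2 AND x1) IMPLIES x1) OR x1) over 5 vars (32 rows)
Evaluate each row (x1, x2, x3, x4, x5 as bits, MSB first):
  row 0 [00000]: (((0 AND 0) IMPLIES 0) OR 0) -> 1
  row 1 [00001]: (((0 AND 0) IMPLIES 0) OR 0) -> 1
  row 2 [00010]: (((0 AND 0) IMPLIES 0) OR 0) -> 1
  row 3 [00011]: (((0 AND 0) IMPLIES 0) OR 0) -> 1
  row 4 [00100]: (((0 AND 0) IMPLIES 0) OR 0) -> 1
  row 5 [00101]: (((0 AND 0) IMPLIES 0) OR 0) -> 1
  row 6 [00110]: (((0 AND 0) IMPLIES 0) OR 0) -> 1
  row 7 [00111]: (((0 AND 0) IMPLIES 0) OR 0) -> 1
  row 8 [01000]: (((1 AND 0) IMPLIES 0) OR 0) -> 1
  row 9 [01001]: (((1 AND 0) IMPLIES 0) OR 0) -> 1
  row 10 [01010]: (((1 AND 0) IMPLIES 0) OR 0) -> 1
  row 11 [01011]: (((1 AND 0) IMPLIES 0) OR 0) -> 1
  row 12 [01100]: (((1 AND 0) IMPLIES 0) OR 0) -> 1
  row 13 [01101]: (((1 AND 0) IMPLIES 0) OR 0) -> 1
  row 14 [01110]: (((1 AND 0) IMPLIES 0) OR 0) -> 1
  row 15 [01111]: (((1 AND 0) IMPLIES 0) OR 0) -> 1
  row 16 [10000]: (((0 AND 1) IMPLIES 1) OR 1) -> 1
  row 17 [10001]: (((0 AND 1) IMPLIES 1) OR 1) -> 1
  row 18 [10010]: (((0 AND 1) IMPLIES 1) OR 1) -> 1
  row 19 [10011]: (((0 AND 1) IMPLIES 1) OR 1) -> 1
  row 20 [10100]: (((0 AND 1) IMPLIES 1) OR 1) -> 1
  row 21 [10101]: (((0 AND 1) IMPLIES 1) OR 1) -> 1
  row 22 [10110]: (((0 AND 1) IMPLIES 1) OR 1) -> 1
  row 23 [10111]: (((0 AND 1) IMPLIES 1) OR 1) -> 1
  row 24 [11000]: (((1 AND 1) IMPLIES 1) OR 1) -> 1
  row 25 [11001]: (((1 AND 1) IMPLIES 1) OR 1) -> 1
  row 26 [11010]: (((1 AND 1) IMPLIES 1) OR 1) -> 1
  row 27 [11011]: (((1 AND 1) IMPLIES 1) OR 1) -> 1
  row 28 [11100]: (((1 AND 1) IMPLIES 1) OR 1) -> 1
  row 29 [11101]: (((1 AND 1) IMPLIES 1) OR 1) -> 1
  row 30 [11110]: (((1 AND 1) IMPLIES 1) OR 1) -> 1
  row 31 [11111]: (((1 AND 1) IMPLIES 1) OR 1) -> 1
Full result column, 8 rows per line (x1,x2 fixed per line; x3,x4,x5 runs 000..111 left to right):
  rows 0-7 [x1,x2=00]: 11111111  (ones: 8)
  rows 8-15 [x1,x2=01]: 11111111  (ones: 8)
  rows 16-23 [x1,x2=10]: 11111111  (ones: 8)
  rows 24-31 [x1,x2=11]: 11111111  (ones: 8)
Count of 1-rows = 8+8+8+8 = 32

32


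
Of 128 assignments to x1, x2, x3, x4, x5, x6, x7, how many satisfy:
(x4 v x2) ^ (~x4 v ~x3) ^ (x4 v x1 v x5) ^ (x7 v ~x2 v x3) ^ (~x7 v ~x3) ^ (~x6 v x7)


CNF with 6 clauses over 7 vars (128 assignments).
An assignment satisfies CNF iff every clause has >=1 true literal.
Check each row (bits = x1,x2,x3,x4,x5,x6,x7; clause T/F shown):
  row 0 [0000000]: clauses=FTFTTT -> 0
  row 1 [0000001]: clauses=FTFTTT -> 0
  row 2 [0000010]: clauses=FTFTTF -> 0
  row 3 [0000011]: clauses=FTFTTT -> 0
  row 4 [0000100]: clauses=FTTTTT -> 0
  (every remaining row is evaluated the same way; all 128 results are listed next)
Full result column, 8 rows per line (x1,x2,x3,x4 fixed per line; x5,x6,x7 runs 000..111 left to right):
  rows 0-7 [x1,x2,x3,x4=0000]: 00000000  (ones: 0)
  rows 8-15 [x1,x2,x3,x4=0001]: 11011101  (ones: 6)
  rows 16-23 [x1,x2,x3,x4=0010]: 00000000  (ones: 0)
  rows 24-31 [x1,x2,x3,x4=0011]: 00000000  (ones: 0)
  rows 32-39 [x1,x2,x3,x4=0100]: 00000101  (ones: 2)
  rows 40-47 [x1,x2,x3,x4=0101]: 01010101  (ones: 4)
  rows 48-55 [x1,x2,x3,x4=0110]: 00001000  (ones: 1)
  rows 56-63 [x1,x2,x3,x4=0111]: 00000000  (ones: 0)
  rows 64-71 [x1,x2,x3,x4=1000]: 00000000  (ones: 0)
  rows 72-79 [x1,x2,x3,x4=1001]: 11011101  (ones: 6)
  rows 80-87 [x1,x2,x3,x4=1010]: 00000000  (ones: 0)
  rows 88-95 [x1,x2,x3,x4=1011]: 00000000  (ones: 0)
  rows 96-103 [x1,x2,x3,x4=1100]: 01010101  (ones: 4)
  rows 104-111 [x1,x2,x3,x4=1101]: 01010101  (ones: 4)
  rows 112-119 [x1,x2,x3,x4=1110]: 10001000  (ones: 2)
  rows 120-127 [x1,x2,x3,x4=1111]: 00000000  (ones: 0)
Satisfying assignments = 0+6+0+0+2+4+1+0+0+6+0+0+4+4+2+0 = 29

29


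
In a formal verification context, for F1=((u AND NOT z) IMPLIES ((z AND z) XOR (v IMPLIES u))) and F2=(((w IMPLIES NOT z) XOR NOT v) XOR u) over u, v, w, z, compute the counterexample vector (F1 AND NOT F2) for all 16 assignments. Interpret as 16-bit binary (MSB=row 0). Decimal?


F1 = ((u AND NOT z) IMPLIES ((z AND z) XOR (v IMPLIES u)))
F2 = (((w IMPLIES NOT z) XOR NOT v) XOR u)
Counterexample to F1=>F2 is where F1=1 and F2=0.
Evaluate each row (bits = u,v,w,z, MSB first):
  row 0 [0000]: F1=1 F2=0 -> F1&~F2 -> 1
  row 1 [0001]: F1=1 F2=0 -> F1&~F2 -> 1
  row 2 [0010]: F1=1 F2=0 -> F1&~F2 -> 1
  row 3 [0011]: F1=1 F2=1 -> F1&~F2 -> 0
  row 4 [0100]: F1=1 F2=1 -> F1&~F2 -> 0
  row 5 [0101]: F1=1 F2=1 -> F1&~F2 -> 0
  row 6 [0110]: F1=1 F2=1 -> F1&~F2 -> 0
  row 7 [0111]: F1=1 F2=0 -> F1&~F2 -> 1
  row 8 [1000]: F1=1 F2=1 -> F1&~F2 -> 0
  row 9 [1001]: F1=1 F2=1 -> F1&~F2 -> 0
  row 10 [1010]: F1=1 F2=1 -> F1&~F2 -> 0
  row 11 [1011]: F1=1 F2=0 -> F1&~F2 -> 1
  row 12 [1100]: F1=1 F2=0 -> F1&~F2 -> 1
  row 13 [1101]: F1=1 F2=0 -> F1&~F2 -> 1
  row 14 [1110]: F1=1 F2=0 -> F1&~F2 -> 1
  row 15 [1111]: F1=1 F2=1 -> F1&~F2 -> 0
Full result column, 4 rows per line (u,v fixed per line; w,z runs 00..11 left to right):
  rows 0-3 [u,v=00]: 1110  = hex E
  rows 4-7 [u,v=01]: 0001  = hex 1
  rows 8-11 [u,v=10]: 0001  = hex 1
  rows 12-15 [u,v=11]: 1110  = hex E
Counterexample vector (row 0 .. row 15) = 1110000100011110
Output column grouped in 4s = 1110 0001 0001 1110 = 0xE11E
Convert to decimal digit by digit (value = value*16 + digit):
  E -> 14
  14*16 + 1 = 225
  225*16 + 1 = 3601
  3601*16 + 14 (E) = 57630
Decimal = 57630

57630


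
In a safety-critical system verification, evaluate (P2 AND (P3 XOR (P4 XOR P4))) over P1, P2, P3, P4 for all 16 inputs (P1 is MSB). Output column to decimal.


Formula: (P2 AND (P3 XOR (P4 XOR P4))) over P1, P2, P3, P4 (16 rows)
Evaluate each row (bits = P1,P2,P3,P4, MSB first):
  row 0 [0000]: (0 AND (0 XOR (0 XOR 0))) -> 0
  row 1 [0001]: (0 AND (0 XOR (1 XOR 1))) -> 0
  row 2 [0010]: (0 AND (1 XOR (0 XOR 0))) -> 0
  row 3 [0011]: (0 AND (1 XOR (1 XOR 1))) -> 0
  row 4 [0100]: (1 AND (0 XOR (0 XOR 0))) -> 0
  row 5 [0101]: (1 AND (0 XOR (1 XOR 1))) -> 0
  row 6 [0110]: (1 AND (1 XOR (0 XOR 0))) -> 1
  row 7 [0111]: (1 AND (1 XOR (1 XOR 1))) -> 1
  row 8 [1000]: (0 AND (0 XOR (0 XOR 0))) -> 0
  row 9 [1001]: (0 AND (0 XOR (1 XOR 1))) -> 0
  row 10 [1010]: (0 AND (1 XOR (0 XOR 0))) -> 0
  row 11 [1011]: (0 AND (1 XOR (1 XOR 1))) -> 0
  row 12 [1100]: (1 AND (0 XOR (0 XOR 0))) -> 0
  row 13 [1101]: (1 AND (0 XOR (1 XOR 1))) -> 0
  row 14 [1110]: (1 AND (1 XOR (0 XOR 0))) -> 1
  row 15 [1111]: (1 AND (1 XOR (1 XOR 1))) -> 1
Full result column, 4 rows per line (P1,P2 fixed per line; P3,P4 runs 00..11 left to right):
  rows 0-3 [P1,P2=00]: 0000  = hex 0
  rows 4-7 [P1,P2=01]: 0011  = hex 3
  rows 8-11 [P1,P2=10]: 0000  = hex 0
  rows 12-15 [P1,P2=11]: 0011  = hex 3
Output column (row 0 .. row 15) = 0000001100000011
Output column grouped in 4s = 0000 0011 0000 0011 = 0x0303
Convert to decimal digit by digit (value = value*16 + digit):
  0 -> 0
  0*16 + 3 = 3
  3*16 + 0 = 48
  48*16 + 3 = 771
Decimal = 771

771


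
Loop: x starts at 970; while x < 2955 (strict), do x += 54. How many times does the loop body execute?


Step 1: x goes from 970 toward 2955 by 54; the body runs while x<2955, so iterations = ceil((bound-start)/step)
Step 2: Distance=1985
Step 3: ceil(1985/54)=37

37


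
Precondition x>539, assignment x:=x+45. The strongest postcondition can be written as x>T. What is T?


Formula: sp(P, x:=E) = exists old_x. (x = E[old_x/x]) AND P[old_x/x] (old_x is the value of x before the assignment; eliminate old_x by solving x = E[old_x/x] for old_x)
Step 1: Precondition P: x>539, i.e. old_x > 539
Step 2: Assignment gives x = old_x + 45, so old_x = x - 45
Step 3: Substitute into P: x - 45 > 539
Step 4: Simplify: x > 539+45 = 584

584


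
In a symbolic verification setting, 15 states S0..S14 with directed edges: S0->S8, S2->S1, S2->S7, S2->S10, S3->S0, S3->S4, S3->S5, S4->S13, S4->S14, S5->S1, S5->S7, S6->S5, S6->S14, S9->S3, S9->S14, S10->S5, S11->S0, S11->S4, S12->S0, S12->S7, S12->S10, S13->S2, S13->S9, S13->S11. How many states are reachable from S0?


BFS from S0:
  layer 0: {S0}
  layer 1: {S8}
Reachable set: {S0, S8}
Count = 2

2


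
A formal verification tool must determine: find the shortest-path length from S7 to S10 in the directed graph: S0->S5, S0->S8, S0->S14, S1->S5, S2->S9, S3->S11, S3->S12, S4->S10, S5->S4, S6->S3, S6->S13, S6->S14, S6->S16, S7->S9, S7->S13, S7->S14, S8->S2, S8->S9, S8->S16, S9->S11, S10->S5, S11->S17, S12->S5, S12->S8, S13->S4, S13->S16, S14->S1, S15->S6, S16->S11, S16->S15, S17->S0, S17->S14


BFS layer-by-layer from S7:
  dist 0: {S7}
  dist 1: {S9, S13, S14}
  dist 2: {S1, S4, S11, S16}
  dist 3: {S5, S10, S15, S17}
  -> S10 reached at distance 3
Shortest path length = 3

3


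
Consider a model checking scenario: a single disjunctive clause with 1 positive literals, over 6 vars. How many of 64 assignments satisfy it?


Step 1: Total=2^6=64
Step 2: Unsat when all 1 false: 2^5=32
Step 3: Sat=64-32=32

32


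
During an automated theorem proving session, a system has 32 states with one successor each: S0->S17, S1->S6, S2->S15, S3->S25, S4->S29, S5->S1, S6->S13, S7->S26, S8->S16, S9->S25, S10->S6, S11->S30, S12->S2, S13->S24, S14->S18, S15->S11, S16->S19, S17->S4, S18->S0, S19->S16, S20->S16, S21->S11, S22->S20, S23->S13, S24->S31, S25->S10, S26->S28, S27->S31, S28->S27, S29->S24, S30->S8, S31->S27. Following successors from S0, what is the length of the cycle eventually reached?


Trace from S0 until a state repeats:
  S0 -> S17 -> S4 -> S29 -> S24 -> S31 -> S27 -> S31
S31 first seen at step 5, revisited at step 7.
Cycle length = 7 - 5 = 2

2


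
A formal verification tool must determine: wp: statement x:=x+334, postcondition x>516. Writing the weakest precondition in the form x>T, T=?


Formula: wp(x:=E, P) = P[E/x] (substitute E for x in postcondition)
Step 1: Postcondition: x>516
Step 2: Substitute x+334 for x: x+334>516
Step 3: Solve for x: x > 516-334 = 182

182


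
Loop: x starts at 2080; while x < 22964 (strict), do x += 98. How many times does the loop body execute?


Step 1: x goes from 2080 toward 22964 by 98; the body runs while x<22964, so iterations = ceil((bound-start)/step)
Step 2: Distance=20884
Step 3: ceil(20884/98)=214

214


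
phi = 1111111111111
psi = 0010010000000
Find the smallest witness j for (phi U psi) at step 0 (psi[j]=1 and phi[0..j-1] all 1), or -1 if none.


(phi U psi) at 0: need smallest j with psi[j]=1 and phi[i]=1 for all i in [0,j).
Scan from step 0:
  step 0: phi=1, psi=0 -> continue
  step 1: phi=1, psi=0 -> continue
  step 2: psi=1 and phi held for [0,2) -> witness found
Witness step = 2

2


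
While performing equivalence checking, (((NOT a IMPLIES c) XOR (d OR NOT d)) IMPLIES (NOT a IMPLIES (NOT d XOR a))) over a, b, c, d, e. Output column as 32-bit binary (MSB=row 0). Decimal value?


Formula: (((NOT a IMPLIES c) XOR (d OR NOT d)) IMPLIES (NOT a IMPLIES (NOT d XOR a))) over a, b, c, d, e (32 rows)
Evaluate each row (bits = a,b,c,d,e, MSB first):
  row 0 [00000]: (((NOT 0 IMPLIES 0) XOR (0 OR NOT 0)) IMPLIES (NOT 0 IMPLIES (NOT 0 XOR 0))) -> 1
  row 1 [00001]: (((NOT 0 IMPLIES 0) XOR (0 OR NOT 0)) IMPLIES (NOT 0 IMPLIES (NOT 0 XOR 0))) -> 1
  row 2 [00010]: (((NOT 0 IMPLIES 0) XOR (1 OR NOT 1)) IMPLIES (NOT 0 IMPLIES (NOT 1 XOR 0))) -> 0
  row 3 [00011]: (((NOT 0 IMPLIES 0) XOR (1 OR NOT 1)) IMPLIES (NOT 0 IMPLIES (NOT 1 XOR 0))) -> 0
  row 4 [00100]: (((NOT 0 IMPLIES 1) XOR (0 OR NOT 0)) IMPLIES (NOT 0 IMPLIES (NOT 0 XOR 0))) -> 1
  row 5 [00101]: (((NOT 0 IMPLIES 1) XOR (0 OR NOT 0)) IMPLIES (NOT 0 IMPLIES (NOT 0 XOR 0))) -> 1
  row 6 [00110]: (((NOT 0 IMPLIES 1) XOR (1 OR NOT 1)) IMPLIES (NOT 0 IMPLIES (NOT 1 XOR 0))) -> 1
  row 7 [00111]: (((NOT 0 IMPLIES 1) XOR (1 OR NOT 1)) IMPLIES (NOT 0 IMPLIES (NOT 1 XOR 0))) -> 1
  row 8 [01000]: (((NOT 0 IMPLIES 0) XOR (0 OR NOT 0)) IMPLIES (NOT 0 IMPLIES (NOT 0 XOR 0))) -> 1
  row 9 [01001]: (((NOT 0 IMPLIES 0) XOR (0 OR NOT 0)) IMPLIES (NOT 0 IMPLIES (NOT 0 XOR 0))) -> 1
  row 10 [01010]: (((NOT 0 IMPLIES 0) XOR (1 OR NOT 1)) IMPLIES (NOT 0 IMPLIES (NOT 1 XOR 0))) -> 0
  row 11 [01011]: (((NOT 0 IMPLIES 0) XOR (1 OR NOT 1)) IMPLIES (NOT 0 IMPLIES (NOT 1 XOR 0))) -> 0
  row 12 [01100]: (((NOT 0 IMPLIES 1) XOR (0 OR NOT 0)) IMPLIES (NOT 0 IMPLIES (NOT 0 XOR 0))) -> 1
  row 13 [01101]: (((NOT 0 IMPLIES 1) XOR (0 OR NOT 0)) IMPLIES (NOT 0 IMPLIES (NOT 0 XOR 0))) -> 1
  row 14 [01110]: (((NOT 0 IMPLIES 1) XOR (1 OR NOT 1)) IMPLIES (NOT 0 IMPLIES (NOT 1 XOR 0))) -> 1
  row 15 [01111]: (((NOT 0 IMPLIES 1) XOR (1 OR NOT 1)) IMPLIES (NOT 0 IMPLIES (NOT 1 XOR 0))) -> 1
  row 16 [10000]: (((NOT 1 IMPLIES 0) XOR (0 OR NOT 0)) IMPLIES (NOT 1 IMPLIES (NOT 0 XOR 1))) -> 1
  row 17 [10001]: (((NOT 1 IMPLIES 0) XOR (0 OR NOT 0)) IMPLIES (NOT 1 IMPLIES (NOT 0 XOR 1))) -> 1
  row 18 [10010]: (((NOT 1 IMPLIES 0) XOR (1 OR NOT 1)) IMPLIES (NOT 1 IMPLIES (NOT 1 XOR 1))) -> 1
  row 19 [10011]: (((NOT 1 IMPLIES 0) XOR (1 OR NOT 1)) IMPLIES (NOT 1 IMPLIES (NOT 1 XOR 1))) -> 1
  row 20 [10100]: (((NOT 1 IMPLIES 1) XOR (0 OR NOT 0)) IMPLIES (NOT 1 IMPLIES (NOT 0 XOR 1))) -> 1
  row 21 [10101]: (((NOT 1 IMPLIES 1) XOR (0 OR NOT 0)) IMPLIES (NOT 1 IMPLIES (NOT 0 XOR 1))) -> 1
  row 22 [10110]: (((NOT 1 IMPLIES 1) XOR (1 OR NOT 1)) IMPLIES (NOT 1 IMPLIES (NOT 1 XOR 1))) -> 1
  row 23 [10111]: (((NOT 1 IMPLIES 1) XOR (1 OR NOT 1)) IMPLIES (NOT 1 IMPLIES (NOT 1 XOR 1))) -> 1
  row 24 [11000]: (((NOT 1 IMPLIES 0) XOR (0 OR NOT 0)) IMPLIES (NOT 1 IMPLIES (NOT 0 XOR 1))) -> 1
  row 25 [11001]: (((NOT 1 IMPLIES 0) XOR (0 OR NOT 0)) IMPLIES (NOT 1 IMPLIES (NOT 0 XOR 1))) -> 1
  row 26 [11010]: (((NOT 1 IMPLIES 0) XOR (1 OR NOT 1)) IMPLIES (NOT 1 IMPLIES (NOT 1 XOR 1))) -> 1
  row 27 [11011]: (((NOT 1 IMPLIES 0) XOR (1 OR NOT 1)) IMPLIES (NOT 1 IMPLIES (NOT 1 XOR 1))) -> 1
  row 28 [11100]: (((NOT 1 IMPLIES 1) XOR (0 OR NOT 0)) IMPLIES (NOT 1 IMPLIES (NOT 0 XOR 1))) -> 1
  row 29 [11101]: (((NOT 1 IMPLIES 1) XOR (0 OR NOT 0)) IMPLIES (NOT 1 IMPLIES (NOT 0 XOR 1))) -> 1
  row 30 [11110]: (((NOT 1 IMPLIES 1) XOR (1 OR NOT 1)) IMPLIES (NOT 1 IMPLIES (NOT 1 XOR 1))) -> 1
  row 31 [11111]: (((NOT 1 IMPLIES 1) XOR (1 OR NOT 1)) IMPLIES (NOT 1 IMPLIES (NOT 1 XOR 1))) -> 1
Full result column, 4 rows per line (a,b,c fixed per line; d,e runs 00..11 left to right):
  rows 0-3 [a,b,c=000]: 1100  = hex C
  rows 4-7 [a,b,c=001]: 1111  = hex F
  rows 8-11 [a,b,c=010]: 1100  = hex C
  rows 12-15 [a,b,c=011]: 1111  = hex F
  rows 16-19 [a,b,c=100]: 1111  = hex F
  rows 20-23 [a,b,c=101]: 1111  = hex F
  rows 24-27 [a,b,c=110]: 1111  = hex F
  rows 28-31 [a,b,c=111]: 1111  = hex F
Output column (row 0 .. row 31) = 11001111110011111111111111111111
Output column grouped in 4s = 1100 1111 1100 1111 1111 1111 1111 1111 = 0xCFCFFFFF
Convert to decimal digit by digit (value = value*16 + digit):
  C -> 12
  12*16 + 15 (F) = 207
  207*16 + 12 (C) = 3324
  3324*16 + 15 (F) = 53199
  53199*16 + 15 (F) = 851199
  851199*16 + 15 (F) = 13619199
  13619199*16 + 15 (F) = 217907199
  217907199*16 + 15 (F) = 3486515199
Decimal = 3486515199

3486515199


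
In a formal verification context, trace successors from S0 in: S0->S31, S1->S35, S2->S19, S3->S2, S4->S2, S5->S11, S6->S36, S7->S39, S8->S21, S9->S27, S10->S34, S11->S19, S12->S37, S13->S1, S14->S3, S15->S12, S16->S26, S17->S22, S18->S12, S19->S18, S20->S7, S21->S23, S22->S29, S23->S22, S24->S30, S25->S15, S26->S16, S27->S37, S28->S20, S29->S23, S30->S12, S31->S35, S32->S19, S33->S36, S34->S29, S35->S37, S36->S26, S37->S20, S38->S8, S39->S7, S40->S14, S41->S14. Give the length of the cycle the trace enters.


Trace from S0 until a state repeats:
  S0 -> S31 -> S35 -> S37 -> S20 -> S7 -> S39 -> S7
S7 first seen at step 5, revisited at step 7.
Cycle length = 7 - 5 = 2

2


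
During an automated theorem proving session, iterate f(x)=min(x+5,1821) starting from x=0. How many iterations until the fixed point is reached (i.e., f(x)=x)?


Step 1: x=0, cap=1821, increment=5
Step 2: x grows by 5 each step until capped at 1821; fixed point is x=1821
Step 3: iterations = ceil(1821/5) = 365

365


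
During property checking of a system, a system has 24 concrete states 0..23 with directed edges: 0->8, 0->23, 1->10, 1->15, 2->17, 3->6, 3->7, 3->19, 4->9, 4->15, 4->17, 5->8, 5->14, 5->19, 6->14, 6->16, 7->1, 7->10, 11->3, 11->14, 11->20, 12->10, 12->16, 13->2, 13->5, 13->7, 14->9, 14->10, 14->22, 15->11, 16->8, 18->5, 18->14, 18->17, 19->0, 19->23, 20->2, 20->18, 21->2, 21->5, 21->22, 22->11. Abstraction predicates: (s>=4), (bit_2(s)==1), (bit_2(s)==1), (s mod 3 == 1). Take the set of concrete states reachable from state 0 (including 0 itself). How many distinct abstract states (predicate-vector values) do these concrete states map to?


BFS from 0:
Concrete reachable: {0, 8, 23}
Abstract via predicates (s>=4), (bit_2(s)==1), (bit_2(s)==1), (s mod 3 == 1):
  (0,0,0,0) <- {0}
  (1,0,0,0) <- {8}
  (1,1,1,0) <- {23}
Distinct abstract states = 3

3


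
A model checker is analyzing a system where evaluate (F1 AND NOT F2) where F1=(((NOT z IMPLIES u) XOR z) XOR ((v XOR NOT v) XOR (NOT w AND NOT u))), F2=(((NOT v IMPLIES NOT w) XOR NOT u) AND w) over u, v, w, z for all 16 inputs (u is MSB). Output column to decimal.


F1 = (((NOT z IMPLIES u) XOR z) XOR ((v XOR NOT v) XOR (NOT w AND NOT u)))
F2 = (((NOT v IMPLIES NOT w) XOR NOT u) AND w)
Counterexample to F1=>F2 is where F1=1 and F2=0.
Evaluate each row (bits = u,v,w,z, MSB first):
  row 0 [0000]: F1=0 F2=0 -> F1&~F2 -> 0
  row 1 [0001]: F1=0 F2=0 -> F1&~F2 -> 0
  row 2 [0010]: F1=1 F2=1 -> F1&~F2 -> 0
  row 3 [0011]: F1=1 F2=1 -> F1&~F2 -> 0
  row 4 [0100]: F1=0 F2=0 -> F1&~F2 -> 0
  row 5 [0101]: F1=0 F2=0 -> F1&~F2 -> 0
  row 6 [0110]: F1=1 F2=0 -> F1&~F2 -> 1
  row 7 [0111]: F1=1 F2=0 -> F1&~F2 -> 1
  row 8 [1000]: F1=0 F2=0 -> F1&~F2 -> 0
  row 9 [1001]: F1=1 F2=0 -> F1&~F2 -> 1
  row 10 [1010]: F1=0 F2=0 -> F1&~F2 -> 0
  row 11 [1011]: F1=1 F2=0 -> F1&~F2 -> 1
  row 12 [1100]: F1=0 F2=0 -> F1&~F2 -> 0
  row 13 [1101]: F1=1 F2=0 -> F1&~F2 -> 1
  row 14 [1110]: F1=0 F2=1 -> F1&~F2 -> 0
  row 15 [1111]: F1=1 F2=1 -> F1&~F2 -> 0
Full result column, 4 rows per line (u,v fixed per line; w,z runs 00..11 left to right):
  rows 0-3 [u,v=00]: 0000  = hex 0
  rows 4-7 [u,v=01]: 0011  = hex 3
  rows 8-11 [u,v=10]: 0101  = hex 5
  rows 12-15 [u,v=11]: 0100  = hex 4
Counterexample vector (row 0 .. row 15) = 0000001101010100
Output column grouped in 4s = 0000 0011 0101 0100 = 0x0354
Convert to decimal digit by digit (value = value*16 + digit):
  0 -> 0
  0*16 + 3 = 3
  3*16 + 5 = 53
  53*16 + 4 = 852
Decimal = 852

852


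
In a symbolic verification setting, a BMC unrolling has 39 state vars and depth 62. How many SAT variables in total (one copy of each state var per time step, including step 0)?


BMC unrolls to depth k, creating one copy of each state var for steps 0..k.
Step count = 62 + 1 = 63 (steps 0 through 62)
Vars per step = 39
Total = 39 * 63 = 2457

2457


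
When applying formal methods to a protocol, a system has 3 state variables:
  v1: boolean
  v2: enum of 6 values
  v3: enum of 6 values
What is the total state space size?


State space = product of domain sizes of all variables.
Domain sizes:
  v1 (boolean): 2
  v2 (enum of 6 values): 6
  v3 (enum of 6 values): 6
Product = 2 * 6 * 6 = 72

72


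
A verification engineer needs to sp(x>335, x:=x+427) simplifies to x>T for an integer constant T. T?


Formula: sp(P, x:=E) = exists old_x. (x = E[old_x/x]) AND P[old_x/x] (old_x is the value of x before the assignment; eliminate old_x by solving x = E[old_x/x] for old_x)
Step 1: Precondition P: x>335, i.e. old_x > 335
Step 2: Assignment gives x = old_x + 427, so old_x = x - 427
Step 3: Substitute into P: x - 427 > 335
Step 4: Simplify: x > 335+427 = 762

762


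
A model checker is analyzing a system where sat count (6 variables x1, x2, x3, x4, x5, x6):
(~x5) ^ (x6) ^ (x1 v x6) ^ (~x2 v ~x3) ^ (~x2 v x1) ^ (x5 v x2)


CNF with 6 clauses over 6 vars (64 assignments).
An assignment satisfies CNF iff every clause has >=1 true literal.
Check each row (bits = x1,x2,x3,x4,x5,x6; clause T/F shown):
  row 0 [000000]: clauses=TFFTTF -> 0
  row 1 [000001]: clauses=TTTTTF -> 0
  row 2 [000010]: clauses=FFFTTT -> 0
  row 3 [000011]: clauses=FTTTTT -> 0
  row 4 [000100]: clauses=TFFTTF -> 0
  (every remaining row is evaluated the same way; all 64 results are listed next)
Full result column, 8 rows per line (x1,x2,x3 fixed per line; x4,x5,x6 runs 000..111 left to right):
  rows 0-7 [x1,x2,x3=000]: 00000000  (ones: 0)
  rows 8-15 [x1,x2,x3=001]: 00000000  (ones: 0)
  rows 16-23 [x1,x2,x3=010]: 00000000  (ones: 0)
  rows 24-31 [x1,x2,x3=011]: 00000000  (ones: 0)
  rows 32-39 [x1,x2,x3=100]: 00000000  (ones: 0)
  rows 40-47 [x1,x2,x3=101]: 00000000  (ones: 0)
  rows 48-55 [x1,x2,x3=110]: 01000100  (ones: 2)
  rows 56-63 [x1,x2,x3=111]: 00000000  (ones: 0)
Satisfying assignments = 0+0+0+0+0+0+2+0 = 2

2


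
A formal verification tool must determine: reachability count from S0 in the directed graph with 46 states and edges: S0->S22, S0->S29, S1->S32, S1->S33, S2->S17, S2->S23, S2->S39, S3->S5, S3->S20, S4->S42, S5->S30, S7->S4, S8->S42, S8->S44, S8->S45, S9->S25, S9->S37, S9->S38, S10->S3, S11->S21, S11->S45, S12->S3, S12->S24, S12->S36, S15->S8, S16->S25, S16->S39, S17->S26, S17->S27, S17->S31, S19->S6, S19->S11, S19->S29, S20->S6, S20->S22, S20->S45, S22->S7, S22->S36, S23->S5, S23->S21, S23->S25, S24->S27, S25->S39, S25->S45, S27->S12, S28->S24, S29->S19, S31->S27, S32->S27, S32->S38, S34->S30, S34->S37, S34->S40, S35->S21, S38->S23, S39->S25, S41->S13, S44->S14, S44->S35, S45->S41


BFS from S0:
  layer 0: {S0}
  layer 1: {S22, S29}
  layer 2: {S7, S19, S36}
  layer 3: {S4, S6, S11}
  layer 4: {S21, S42, S45}
  layer 5: {S41}
  layer 6: {S13}
Reachable set: {S0, S4, S6, S7, S11, S13, S19, S21, S22, S29, S36, S41, S42, S45}
Count = 14

14


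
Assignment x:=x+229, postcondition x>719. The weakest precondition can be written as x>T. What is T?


Formula: wp(x:=E, P) = P[E/x] (substitute E for x in postcondition)
Step 1: Postcondition: x>719
Step 2: Substitute x+229 for x: x+229>719
Step 3: Solve for x: x > 719-229 = 490

490


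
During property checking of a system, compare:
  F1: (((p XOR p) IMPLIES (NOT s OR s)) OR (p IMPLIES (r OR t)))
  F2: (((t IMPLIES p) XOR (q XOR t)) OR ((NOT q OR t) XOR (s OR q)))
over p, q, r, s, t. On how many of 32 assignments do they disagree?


F1 = (((p XOR p) IMPLIES (NOT s OR s)) OR (p IMPLIES (r OR t)))
F2 = (((t IMPLIES p) XOR (q XOR t)) OR ((NOT q OR t) XOR (s OR q)))
Evaluate both on each of 32 rows (bits = p,q,r,s,t):
  row 0 [00000]: F1=1 F2=1 -> 0
  row 1 [00001]: F1=1 F2=1 -> 0
  row 2 [00010]: F1=1 F2=1 -> 0
  row 3 [00011]: F1=1 F2=1 -> 0
  row 4 [00100]: F1=1 F2=1 -> 0
  row 5 [00101]: F1=1 F2=1 -> 0
  row 6 [00110]: F1=1 F2=1 -> 0
  row 7 [00111]: F1=1 F2=1 -> 0
  row 8 [01000]: F1=1 F2=1 -> 0
  row 9 [01001]: F1=1 F2=0 (differ) -> 1
  row 10 [01010]: F1=1 F2=1 -> 0
  row 11 [01011]: F1=1 F2=0 (differ) -> 1
  row 12 [01100]: F1=1 F2=1 -> 0
  row 13 [01101]: F1=1 F2=0 (differ) -> 1
  row 14 [01110]: F1=1 F2=1 -> 0
  row 15 [01111]: F1=1 F2=0 (differ) -> 1
  row 16 [10000]: F1=1 F2=1 -> 0
  row 17 [10001]: F1=1 F2=1 -> 0
  row 18 [10010]: F1=1 F2=1 -> 0
  row 19 [10011]: F1=1 F2=0 (differ) -> 1
  row 20 [10100]: F1=1 F2=1 -> 0
  row 21 [10101]: F1=1 F2=1 -> 0
  row 22 [10110]: F1=1 F2=1 -> 0
  row 23 [10111]: F1=1 F2=0 (differ) -> 1
  row 24 [11000]: F1=1 F2=1 -> 0
  row 25 [11001]: F1=1 F2=1 -> 0
  row 26 [11010]: F1=1 F2=1 -> 0
  row 27 [11011]: F1=1 F2=1 -> 0
  row 28 [11100]: F1=1 F2=1 -> 0
  row 29 [11101]: F1=1 F2=1 -> 0
  row 30 [11110]: F1=1 F2=1 -> 0
  row 31 [11111]: F1=1 F2=1 -> 0
Full result column, 8 rows per line (p,q fixed per line; r,s,t runs 000..111 left to right):
  rows 0-7 [p,q=00]: 00000000  (ones: 0)
  rows 8-15 [p,q=01]: 01010101  (ones: 4)
  rows 16-23 [p,q=10]: 00010001  (ones: 2)
  rows 24-31 [p,q=11]: 00000000  (ones: 0)
Disagreements = 0+4+2+0 = 6

6


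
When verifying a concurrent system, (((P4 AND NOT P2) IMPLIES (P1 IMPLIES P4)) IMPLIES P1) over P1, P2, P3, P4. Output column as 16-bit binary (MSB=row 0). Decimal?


Formula: (((P4 AND NOT P2) IMPLIES (P1 IMPLIES P4)) IMPLIES P1) over P1, P2, P3, P4 (16 rows)
Evaluate each row (bits = P1,P2,P3,P4, MSB first):
  row 0 [0000]: (((0 AND NOT 0) IMPLIES (0 IMPLIES 0)) IMPLIES 0) -> 0
  row 1 [0001]: (((1 AND NOT 0) IMPLIES (0 IMPLIES 1)) IMPLIES 0) -> 0
  row 2 [0010]: (((0 AND NOT 0) IMPLIES (0 IMPLIES 0)) IMPLIES 0) -> 0
  row 3 [0011]: (((1 AND NOT 0) IMPLIES (0 IMPLIES 1)) IMPLIES 0) -> 0
  row 4 [0100]: (((0 AND NOT 1) IMPLIES (0 IMPLIES 0)) IMPLIES 0) -> 0
  row 5 [0101]: (((1 AND NOT 1) IMPLIES (0 IMPLIES 1)) IMPLIES 0) -> 0
  row 6 [0110]: (((0 AND NOT 1) IMPLIES (0 IMPLIES 0)) IMPLIES 0) -> 0
  row 7 [0111]: (((1 AND NOT 1) IMPLIES (0 IMPLIES 1)) IMPLIES 0) -> 0
  row 8 [1000]: (((0 AND NOT 0) IMPLIES (1 IMPLIES 0)) IMPLIES 1) -> 1
  row 9 [1001]: (((1 AND NOT 0) IMPLIES (1 IMPLIES 1)) IMPLIES 1) -> 1
  row 10 [1010]: (((0 AND NOT 0) IMPLIES (1 IMPLIES 0)) IMPLIES 1) -> 1
  row 11 [1011]: (((1 AND NOT 0) IMPLIES (1 IMPLIES 1)) IMPLIES 1) -> 1
  row 12 [1100]: (((0 AND NOT 1) IMPLIES (1 IMPLIES 0)) IMPLIES 1) -> 1
  row 13 [1101]: (((1 AND NOT 1) IMPLIES (1 IMPLIES 1)) IMPLIES 1) -> 1
  row 14 [1110]: (((0 AND NOT 1) IMPLIES (1 IMPLIES 0)) IMPLIES 1) -> 1
  row 15 [1111]: (((1 AND NOT 1) IMPLIES (1 IMPLIES 1)) IMPLIES 1) -> 1
Full result column, 4 rows per line (P1,P2 fixed per line; P3,P4 runs 00..11 left to right):
  rows 0-3 [P1,P2=00]: 0000  = hex 0
  rows 4-7 [P1,P2=01]: 0000  = hex 0
  rows 8-11 [P1,P2=10]: 1111  = hex F
  rows 12-15 [P1,P2=11]: 1111  = hex F
Output column (row 0 .. row 15) = 0000000011111111
Output column grouped in 4s = 0000 0000 1111 1111 = 0x00FF
Convert to decimal digit by digit (value = value*16 + digit):
  0 -> 0
  0*16 + 0 = 0
  0*16 + 15 (F) = 15
  15*16 + 15 (F) = 255
Decimal = 255

255


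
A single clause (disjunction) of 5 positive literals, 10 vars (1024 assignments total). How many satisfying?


Step 1: Total=2^10=1024
Step 2: Unsat when all 5 false: 2^5=32
Step 3: Sat=1024-32=992

992


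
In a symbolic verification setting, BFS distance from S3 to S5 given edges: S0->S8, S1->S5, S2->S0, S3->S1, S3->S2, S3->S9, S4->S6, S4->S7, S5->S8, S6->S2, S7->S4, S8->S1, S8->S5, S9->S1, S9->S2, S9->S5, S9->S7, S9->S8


BFS layer-by-layer from S3:
  dist 0: {S3}
  dist 1: {S1, S2, S9}
  dist 2: {S0, S5, S7, S8}
  -> S5 reached at distance 2
Shortest path length = 2

2


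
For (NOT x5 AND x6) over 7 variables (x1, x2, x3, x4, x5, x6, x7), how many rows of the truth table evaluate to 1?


Formula: (NOT x5 AND x6) over 7 vars (128 rows)
Evaluate each row (x1, x2, x3, x4, x5, x6, x7 as bits, MSB first):
  row 0 [0000000]: (NOT 0 AND 0) -> 0
  row 1 [0000001]: (NOT 0 AND 0) -> 0
  row 2 [0000010]: (NOT 0 AND 1) -> 1
  row 3 [0000011]: (NOT 0 AND 1) -> 1
  row 4 [0000100]: (NOT 1 AND 0) -> 0
  (every remaining row is evaluated the same way; all 128 results are listed next)
Full result column, 8 rows per line (x1,x2,x3,x4 fixed per line; x5,x6,x7 runs 000..111 left to right):
  rows 0-7 [x1,x2,x3,x4=0000]: 00110000  (ones: 2)
  rows 8-15 [x1,x2,x3,x4=0001]: 00110000  (ones: 2)
  rows 16-23 [x1,x2,x3,x4=0010]: 00110000  (ones: 2)
  rows 24-31 [x1,x2,x3,x4=0011]: 00110000  (ones: 2)
  rows 32-39 [x1,x2,x3,x4=0100]: 00110000  (ones: 2)
  rows 40-47 [x1,x2,x3,x4=0101]: 00110000  (ones: 2)
  rows 48-55 [x1,x2,x3,x4=0110]: 00110000  (ones: 2)
  rows 56-63 [x1,x2,x3,x4=0111]: 00110000  (ones: 2)
  rows 64-71 [x1,x2,x3,x4=1000]: 00110000  (ones: 2)
  rows 72-79 [x1,x2,x3,x4=1001]: 00110000  (ones: 2)
  rows 80-87 [x1,x2,x3,x4=1010]: 00110000  (ones: 2)
  rows 88-95 [x1,x2,x3,x4=1011]: 00110000  (ones: 2)
  rows 96-103 [x1,x2,x3,x4=1100]: 00110000  (ones: 2)
  rows 104-111 [x1,x2,x3,x4=1101]: 00110000  (ones: 2)
  rows 112-119 [x1,x2,x3,x4=1110]: 00110000  (ones: 2)
  rows 120-127 [x1,x2,x3,x4=1111]: 00110000  (ones: 2)
Count of 1-rows = 2+2+2+2+2+2+2+2+2+2+2+2+2+2+2+2 = 32

32


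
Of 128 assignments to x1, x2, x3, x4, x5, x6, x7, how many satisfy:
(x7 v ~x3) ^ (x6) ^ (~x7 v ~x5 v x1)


CNF with 3 clauses over 7 vars (128 assignments).
An assignment satisfies CNF iff every clause has >=1 true literal.
Check each row (bits = x1,x2,x3,x4,x5,x6,x7; clause T/F shown):
  row 0 [0000000]: clauses=TFT -> 0
  row 1 [0000001]: clauses=TFT -> 0
  row 2 [0000010]: clauses=TTT -> 1
  row 3 [0000011]: clauses=TTT -> 1
  row 4 [0000100]: clauses=TFT -> 0
  (every remaining row is evaluated the same way; all 128 results are listed next)
Full result column, 8 rows per line (x1,x2,x3,x4 fixed per line; x5,x6,x7 runs 000..111 left to right):
  rows 0-7 [x1,x2,x3,x4=0000]: 00110010  (ones: 3)
  rows 8-15 [x1,x2,x3,x4=0001]: 00110010  (ones: 3)
  rows 16-23 [x1,x2,x3,x4=0010]: 00010000  (ones: 1)
  rows 24-31 [x1,x2,x3,x4=0011]: 00010000  (ones: 1)
  rows 32-39 [x1,x2,x3,x4=0100]: 00110010  (ones: 3)
  rows 40-47 [x1,x2,x3,x4=0101]: 00110010  (ones: 3)
  rows 48-55 [x1,x2,x3,x4=0110]: 00010000  (ones: 1)
  rows 56-63 [x1,x2,x3,x4=0111]: 00010000  (ones: 1)
  rows 64-71 [x1,x2,x3,x4=1000]: 00110011  (ones: 4)
  rows 72-79 [x1,x2,x3,x4=1001]: 00110011  (ones: 4)
  rows 80-87 [x1,x2,x3,x4=1010]: 00010001  (ones: 2)
  rows 88-95 [x1,x2,x3,x4=1011]: 00010001  (ones: 2)
  rows 96-103 [x1,x2,x3,x4=1100]: 00110011  (ones: 4)
  rows 104-111 [x1,x2,x3,x4=1101]: 00110011  (ones: 4)
  rows 112-119 [x1,x2,x3,x4=1110]: 00010001  (ones: 2)
  rows 120-127 [x1,x2,x3,x4=1111]: 00010001  (ones: 2)
Satisfying assignments = 3+3+1+1+3+3+1+1+4+4+2+2+4+4+2+2 = 40

40


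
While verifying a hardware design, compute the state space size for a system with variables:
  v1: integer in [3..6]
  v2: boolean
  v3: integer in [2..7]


State space = product of domain sizes of all variables.
Domain sizes:
  v1 (integer in [3..6]): 4
  v2 (boolean): 2
  v3 (integer in [2..7]): 6
Product = 4 * 2 * 6 = 48

48


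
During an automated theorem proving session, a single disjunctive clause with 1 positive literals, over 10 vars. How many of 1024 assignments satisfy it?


Step 1: Total=2^10=1024
Step 2: Unsat when all 1 false: 2^9=512
Step 3: Sat=1024-512=512

512


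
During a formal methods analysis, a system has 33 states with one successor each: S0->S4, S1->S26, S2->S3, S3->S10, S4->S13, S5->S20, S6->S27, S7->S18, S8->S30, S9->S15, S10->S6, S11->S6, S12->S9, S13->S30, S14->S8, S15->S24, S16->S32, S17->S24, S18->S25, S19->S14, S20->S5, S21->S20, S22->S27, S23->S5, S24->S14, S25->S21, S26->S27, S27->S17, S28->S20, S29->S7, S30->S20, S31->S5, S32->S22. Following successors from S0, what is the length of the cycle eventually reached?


Trace from S0 until a state repeats:
  S0 -> S4 -> S13 -> S30 -> S20 -> S5 -> S20
S20 first seen at step 4, revisited at step 6.
Cycle length = 6 - 4 = 2

2


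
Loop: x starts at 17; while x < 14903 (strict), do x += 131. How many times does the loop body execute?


Step 1: x goes from 17 toward 14903 by 131; the body runs while x<14903, so iterations = ceil((bound-start)/step)
Step 2: Distance=14886
Step 3: ceil(14886/131)=114

114


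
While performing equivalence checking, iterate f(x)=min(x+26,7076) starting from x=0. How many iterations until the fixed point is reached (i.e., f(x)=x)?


Step 1: x=0, cap=7076, increment=26
Step 2: x grows by 26 each step until capped at 7076; fixed point is x=7076
Step 3: iterations = ceil(7076/26) = 273

273


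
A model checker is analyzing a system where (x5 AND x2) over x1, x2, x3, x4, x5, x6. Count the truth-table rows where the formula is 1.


Formula: (x5 AND x2) over 6 vars (64 rows)
Evaluate each row (x1, x2, x3, x4, x5, x6 as bits, MSB first):
  row 0 [000000]: (0 AND 0) -> 0
  row 1 [000001]: (0 AND 0) -> 0
  row 2 [000010]: (1 AND 0) -> 0
  row 3 [000011]: (1 AND 0) -> 0
  row 4 [000100]: (0 AND 0) -> 0
  (every remaining row is evaluated the same way; all 64 results are listed next)
Full result column, 8 rows per line (x1,x2,x3 fixed per line; x4,x5,x6 runs 000..111 left to right):
  rows 0-7 [x1,x2,x3=000]: 00000000  (ones: 0)
  rows 8-15 [x1,x2,x3=001]: 00000000  (ones: 0)
  rows 16-23 [x1,x2,x3=010]: 00110011  (ones: 4)
  rows 24-31 [x1,x2,x3=011]: 00110011  (ones: 4)
  rows 32-39 [x1,x2,x3=100]: 00000000  (ones: 0)
  rows 40-47 [x1,x2,x3=101]: 00000000  (ones: 0)
  rows 48-55 [x1,x2,x3=110]: 00110011  (ones: 4)
  rows 56-63 [x1,x2,x3=111]: 00110011  (ones: 4)
Count of 1-rows = 0+0+4+4+0+0+4+4 = 16

16


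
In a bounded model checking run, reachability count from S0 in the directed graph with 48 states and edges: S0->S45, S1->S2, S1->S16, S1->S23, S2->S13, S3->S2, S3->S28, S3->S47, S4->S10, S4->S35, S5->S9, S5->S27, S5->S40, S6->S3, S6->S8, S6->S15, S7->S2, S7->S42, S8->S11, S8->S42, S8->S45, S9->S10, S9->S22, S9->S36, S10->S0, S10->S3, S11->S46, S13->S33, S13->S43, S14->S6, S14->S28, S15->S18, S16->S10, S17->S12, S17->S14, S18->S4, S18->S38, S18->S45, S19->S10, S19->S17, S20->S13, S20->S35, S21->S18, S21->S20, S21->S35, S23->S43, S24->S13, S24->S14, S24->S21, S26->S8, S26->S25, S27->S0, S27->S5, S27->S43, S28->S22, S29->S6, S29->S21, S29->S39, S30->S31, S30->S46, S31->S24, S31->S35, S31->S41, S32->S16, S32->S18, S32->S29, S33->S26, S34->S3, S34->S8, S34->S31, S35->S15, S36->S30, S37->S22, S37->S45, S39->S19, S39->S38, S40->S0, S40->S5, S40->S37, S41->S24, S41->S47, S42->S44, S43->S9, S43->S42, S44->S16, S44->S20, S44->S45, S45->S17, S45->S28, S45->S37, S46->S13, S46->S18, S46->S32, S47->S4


BFS from S0:
  layer 0: {S0}
  layer 1: {S45}
  layer 2: {S17, S28, S37}
  layer 3: {S12, S14, S22}
  layer 4: {S6}
  layer 5: {S3, S8, S15}
  layer 6: {S2, S11, S18, S42, S47}
  layer 7: {S4, S13, S38, S44, S46}
  layer 8: {S10, S16, S20, S32, S33, S35, S43}
  layer 9: {S9, S26, S29}
  layer 10: {S21, S25, S36, S39}
  layer 11: {S19, S30}
  layer 12: {S31}
  layer 13: {S24, S41}
Reachable set: {S0, S2, S3, S4, S6, S8, S9, S10, S11, S12, S13, S14, S15, S16, S17, S18, S19, S20, S21, S22, S24, S25, S26, S28, S29, S30, S31, S32, S33, S35, S36, S37, S38, S39, S41, S42, S43, S44, S45, S46, S47}
Count = 41

41


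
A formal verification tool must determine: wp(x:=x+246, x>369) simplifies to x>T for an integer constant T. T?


Formula: wp(x:=E, P) = P[E/x] (substitute E for x in postcondition)
Step 1: Postcondition: x>369
Step 2: Substitute x+246 for x: x+246>369
Step 3: Solve for x: x > 369-246 = 123

123


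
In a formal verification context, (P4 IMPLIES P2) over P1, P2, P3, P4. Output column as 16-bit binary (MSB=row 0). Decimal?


Formula: (P4 IMPLIES P2) over P1, P2, P3, P4 (16 rows)
Evaluate each row (bits = P1,P2,P3,P4, MSB first):
  row 0 [0000]: (0 IMPLIES 0) -> 1
  row 1 [0001]: (1 IMPLIES 0) -> 0
  row 2 [0010]: (0 IMPLIES 0) -> 1
  row 3 [0011]: (1 IMPLIES 0) -> 0
  row 4 [0100]: (0 IMPLIES 1) -> 1
  row 5 [0101]: (1 IMPLIES 1) -> 1
  row 6 [0110]: (0 IMPLIES 1) -> 1
  row 7 [0111]: (1 IMPLIES 1) -> 1
  row 8 [1000]: (0 IMPLIES 0) -> 1
  row 9 [1001]: (1 IMPLIES 0) -> 0
  row 10 [1010]: (0 IMPLIES 0) -> 1
  row 11 [1011]: (1 IMPLIES 0) -> 0
  row 12 [1100]: (0 IMPLIES 1) -> 1
  row 13 [1101]: (1 IMPLIES 1) -> 1
  row 14 [1110]: (0 IMPLIES 1) -> 1
  row 15 [1111]: (1 IMPLIES 1) -> 1
Full result column, 4 rows per line (P1,P2 fixed per line; P3,P4 runs 00..11 left to right):
  rows 0-3 [P1,P2=00]: 1010  = hex A
  rows 4-7 [P1,P2=01]: 1111  = hex F
  rows 8-11 [P1,P2=10]: 1010  = hex A
  rows 12-15 [P1,P2=11]: 1111  = hex F
Output column (row 0 .. row 15) = 1010111110101111
Output column grouped in 4s = 1010 1111 1010 1111 = 0xAFAF
Convert to decimal digit by digit (value = value*16 + digit):
  A -> 10
  10*16 + 15 (F) = 175
  175*16 + 10 (A) = 2810
  2810*16 + 15 (F) = 44975
Decimal = 44975

44975
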